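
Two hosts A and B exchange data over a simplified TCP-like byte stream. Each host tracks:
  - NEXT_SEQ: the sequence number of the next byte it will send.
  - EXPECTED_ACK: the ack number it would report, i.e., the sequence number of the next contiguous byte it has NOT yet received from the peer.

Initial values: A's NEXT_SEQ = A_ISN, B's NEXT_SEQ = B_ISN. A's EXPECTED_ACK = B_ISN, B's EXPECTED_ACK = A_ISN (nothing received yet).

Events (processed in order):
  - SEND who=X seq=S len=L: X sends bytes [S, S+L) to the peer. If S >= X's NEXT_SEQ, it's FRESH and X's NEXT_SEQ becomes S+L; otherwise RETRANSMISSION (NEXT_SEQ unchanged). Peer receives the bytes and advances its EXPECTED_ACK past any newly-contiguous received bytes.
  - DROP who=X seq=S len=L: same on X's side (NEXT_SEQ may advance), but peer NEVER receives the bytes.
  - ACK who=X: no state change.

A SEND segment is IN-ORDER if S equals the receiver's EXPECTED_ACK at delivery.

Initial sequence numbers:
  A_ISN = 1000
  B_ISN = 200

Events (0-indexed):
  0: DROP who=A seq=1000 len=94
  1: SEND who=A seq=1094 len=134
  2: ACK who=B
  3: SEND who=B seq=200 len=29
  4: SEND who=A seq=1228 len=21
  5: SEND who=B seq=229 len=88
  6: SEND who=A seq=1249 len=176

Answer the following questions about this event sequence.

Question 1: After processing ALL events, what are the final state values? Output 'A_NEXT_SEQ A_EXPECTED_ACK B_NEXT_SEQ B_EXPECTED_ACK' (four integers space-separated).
After event 0: A_seq=1094 A_ack=200 B_seq=200 B_ack=1000
After event 1: A_seq=1228 A_ack=200 B_seq=200 B_ack=1000
After event 2: A_seq=1228 A_ack=200 B_seq=200 B_ack=1000
After event 3: A_seq=1228 A_ack=229 B_seq=229 B_ack=1000
After event 4: A_seq=1249 A_ack=229 B_seq=229 B_ack=1000
After event 5: A_seq=1249 A_ack=317 B_seq=317 B_ack=1000
After event 6: A_seq=1425 A_ack=317 B_seq=317 B_ack=1000

Answer: 1425 317 317 1000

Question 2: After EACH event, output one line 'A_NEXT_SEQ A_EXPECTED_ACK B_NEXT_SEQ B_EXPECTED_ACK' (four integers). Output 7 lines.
1094 200 200 1000
1228 200 200 1000
1228 200 200 1000
1228 229 229 1000
1249 229 229 1000
1249 317 317 1000
1425 317 317 1000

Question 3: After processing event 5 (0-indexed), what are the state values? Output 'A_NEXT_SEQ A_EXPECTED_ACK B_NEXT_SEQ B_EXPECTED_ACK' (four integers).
After event 0: A_seq=1094 A_ack=200 B_seq=200 B_ack=1000
After event 1: A_seq=1228 A_ack=200 B_seq=200 B_ack=1000
After event 2: A_seq=1228 A_ack=200 B_seq=200 B_ack=1000
After event 3: A_seq=1228 A_ack=229 B_seq=229 B_ack=1000
After event 4: A_seq=1249 A_ack=229 B_seq=229 B_ack=1000
After event 5: A_seq=1249 A_ack=317 B_seq=317 B_ack=1000

1249 317 317 1000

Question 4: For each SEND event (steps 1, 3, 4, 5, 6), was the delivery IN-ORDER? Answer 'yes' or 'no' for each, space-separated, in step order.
Step 1: SEND seq=1094 -> out-of-order
Step 3: SEND seq=200 -> in-order
Step 4: SEND seq=1228 -> out-of-order
Step 5: SEND seq=229 -> in-order
Step 6: SEND seq=1249 -> out-of-order

Answer: no yes no yes no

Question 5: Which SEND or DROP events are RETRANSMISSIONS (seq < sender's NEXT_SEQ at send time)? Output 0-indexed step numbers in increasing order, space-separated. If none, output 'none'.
Answer: none

Derivation:
Step 0: DROP seq=1000 -> fresh
Step 1: SEND seq=1094 -> fresh
Step 3: SEND seq=200 -> fresh
Step 4: SEND seq=1228 -> fresh
Step 5: SEND seq=229 -> fresh
Step 6: SEND seq=1249 -> fresh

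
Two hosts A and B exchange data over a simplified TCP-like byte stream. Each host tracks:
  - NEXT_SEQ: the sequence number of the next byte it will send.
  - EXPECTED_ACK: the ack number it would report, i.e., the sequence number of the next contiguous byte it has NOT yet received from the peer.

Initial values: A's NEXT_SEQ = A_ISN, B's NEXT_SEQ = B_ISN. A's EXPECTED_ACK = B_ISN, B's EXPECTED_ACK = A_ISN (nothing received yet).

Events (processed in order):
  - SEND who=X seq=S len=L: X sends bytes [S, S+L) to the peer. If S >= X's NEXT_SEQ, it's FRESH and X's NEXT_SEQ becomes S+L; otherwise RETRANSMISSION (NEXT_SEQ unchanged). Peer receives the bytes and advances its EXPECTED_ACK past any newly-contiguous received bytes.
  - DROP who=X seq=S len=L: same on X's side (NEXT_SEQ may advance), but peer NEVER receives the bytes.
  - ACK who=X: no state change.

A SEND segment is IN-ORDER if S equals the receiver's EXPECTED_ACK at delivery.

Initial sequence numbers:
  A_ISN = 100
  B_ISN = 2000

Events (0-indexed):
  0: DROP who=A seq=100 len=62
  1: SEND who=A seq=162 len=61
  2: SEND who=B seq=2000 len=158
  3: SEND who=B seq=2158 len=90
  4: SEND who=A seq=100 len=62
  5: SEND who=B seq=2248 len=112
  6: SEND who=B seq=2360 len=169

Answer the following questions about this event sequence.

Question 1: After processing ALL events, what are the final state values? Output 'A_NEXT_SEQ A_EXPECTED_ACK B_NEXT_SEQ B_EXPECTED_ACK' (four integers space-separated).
After event 0: A_seq=162 A_ack=2000 B_seq=2000 B_ack=100
After event 1: A_seq=223 A_ack=2000 B_seq=2000 B_ack=100
After event 2: A_seq=223 A_ack=2158 B_seq=2158 B_ack=100
After event 3: A_seq=223 A_ack=2248 B_seq=2248 B_ack=100
After event 4: A_seq=223 A_ack=2248 B_seq=2248 B_ack=223
After event 5: A_seq=223 A_ack=2360 B_seq=2360 B_ack=223
After event 6: A_seq=223 A_ack=2529 B_seq=2529 B_ack=223

Answer: 223 2529 2529 223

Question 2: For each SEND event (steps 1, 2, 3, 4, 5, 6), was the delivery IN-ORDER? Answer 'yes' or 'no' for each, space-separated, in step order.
Step 1: SEND seq=162 -> out-of-order
Step 2: SEND seq=2000 -> in-order
Step 3: SEND seq=2158 -> in-order
Step 4: SEND seq=100 -> in-order
Step 5: SEND seq=2248 -> in-order
Step 6: SEND seq=2360 -> in-order

Answer: no yes yes yes yes yes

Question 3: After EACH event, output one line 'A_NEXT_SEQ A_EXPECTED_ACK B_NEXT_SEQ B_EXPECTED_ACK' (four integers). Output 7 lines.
162 2000 2000 100
223 2000 2000 100
223 2158 2158 100
223 2248 2248 100
223 2248 2248 223
223 2360 2360 223
223 2529 2529 223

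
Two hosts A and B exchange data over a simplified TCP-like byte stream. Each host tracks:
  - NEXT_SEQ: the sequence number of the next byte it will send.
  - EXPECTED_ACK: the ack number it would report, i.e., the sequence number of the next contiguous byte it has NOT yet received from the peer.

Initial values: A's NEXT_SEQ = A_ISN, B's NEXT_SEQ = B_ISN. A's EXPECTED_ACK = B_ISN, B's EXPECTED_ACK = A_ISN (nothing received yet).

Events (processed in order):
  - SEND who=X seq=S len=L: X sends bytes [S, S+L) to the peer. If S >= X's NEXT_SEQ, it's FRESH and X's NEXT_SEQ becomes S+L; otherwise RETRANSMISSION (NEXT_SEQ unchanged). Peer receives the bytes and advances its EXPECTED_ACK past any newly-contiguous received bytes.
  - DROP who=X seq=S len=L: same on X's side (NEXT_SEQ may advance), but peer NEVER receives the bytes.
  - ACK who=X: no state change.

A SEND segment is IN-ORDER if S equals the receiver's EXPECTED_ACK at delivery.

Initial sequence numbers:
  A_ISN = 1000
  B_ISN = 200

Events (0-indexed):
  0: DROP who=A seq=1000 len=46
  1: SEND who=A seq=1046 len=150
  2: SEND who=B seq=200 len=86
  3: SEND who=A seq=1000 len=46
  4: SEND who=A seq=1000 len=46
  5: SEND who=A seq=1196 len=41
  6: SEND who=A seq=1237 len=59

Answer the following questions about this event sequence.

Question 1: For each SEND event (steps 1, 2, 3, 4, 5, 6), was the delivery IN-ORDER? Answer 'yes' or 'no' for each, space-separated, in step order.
Step 1: SEND seq=1046 -> out-of-order
Step 2: SEND seq=200 -> in-order
Step 3: SEND seq=1000 -> in-order
Step 4: SEND seq=1000 -> out-of-order
Step 5: SEND seq=1196 -> in-order
Step 6: SEND seq=1237 -> in-order

Answer: no yes yes no yes yes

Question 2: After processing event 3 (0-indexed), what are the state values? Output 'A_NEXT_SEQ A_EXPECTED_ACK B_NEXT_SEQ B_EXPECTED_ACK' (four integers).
After event 0: A_seq=1046 A_ack=200 B_seq=200 B_ack=1000
After event 1: A_seq=1196 A_ack=200 B_seq=200 B_ack=1000
After event 2: A_seq=1196 A_ack=286 B_seq=286 B_ack=1000
After event 3: A_seq=1196 A_ack=286 B_seq=286 B_ack=1196

1196 286 286 1196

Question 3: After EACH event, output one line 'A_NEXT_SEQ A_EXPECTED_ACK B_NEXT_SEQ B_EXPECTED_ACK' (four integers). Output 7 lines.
1046 200 200 1000
1196 200 200 1000
1196 286 286 1000
1196 286 286 1196
1196 286 286 1196
1237 286 286 1237
1296 286 286 1296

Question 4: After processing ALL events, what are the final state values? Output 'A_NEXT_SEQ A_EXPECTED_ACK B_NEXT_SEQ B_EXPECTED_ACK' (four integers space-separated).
Answer: 1296 286 286 1296

Derivation:
After event 0: A_seq=1046 A_ack=200 B_seq=200 B_ack=1000
After event 1: A_seq=1196 A_ack=200 B_seq=200 B_ack=1000
After event 2: A_seq=1196 A_ack=286 B_seq=286 B_ack=1000
After event 3: A_seq=1196 A_ack=286 B_seq=286 B_ack=1196
After event 4: A_seq=1196 A_ack=286 B_seq=286 B_ack=1196
After event 5: A_seq=1237 A_ack=286 B_seq=286 B_ack=1237
After event 6: A_seq=1296 A_ack=286 B_seq=286 B_ack=1296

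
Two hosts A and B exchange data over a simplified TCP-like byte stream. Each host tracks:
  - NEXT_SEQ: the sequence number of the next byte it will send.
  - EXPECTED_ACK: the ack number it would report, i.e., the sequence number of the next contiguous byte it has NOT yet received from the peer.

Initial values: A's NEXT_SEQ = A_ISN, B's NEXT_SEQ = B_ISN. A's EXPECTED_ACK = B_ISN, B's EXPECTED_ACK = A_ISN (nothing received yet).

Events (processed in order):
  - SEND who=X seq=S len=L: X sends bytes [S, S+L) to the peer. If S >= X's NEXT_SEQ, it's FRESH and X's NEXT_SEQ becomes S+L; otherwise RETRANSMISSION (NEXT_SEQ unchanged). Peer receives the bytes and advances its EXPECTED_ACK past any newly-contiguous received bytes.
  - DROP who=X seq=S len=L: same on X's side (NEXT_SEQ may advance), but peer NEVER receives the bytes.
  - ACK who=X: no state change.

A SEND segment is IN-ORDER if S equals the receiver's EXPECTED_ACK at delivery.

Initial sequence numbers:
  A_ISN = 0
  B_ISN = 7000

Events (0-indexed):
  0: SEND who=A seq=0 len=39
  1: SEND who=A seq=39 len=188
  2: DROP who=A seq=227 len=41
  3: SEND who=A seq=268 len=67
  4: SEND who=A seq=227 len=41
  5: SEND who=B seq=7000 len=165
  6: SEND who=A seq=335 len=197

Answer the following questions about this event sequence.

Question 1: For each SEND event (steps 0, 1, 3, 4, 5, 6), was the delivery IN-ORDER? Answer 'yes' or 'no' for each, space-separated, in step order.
Answer: yes yes no yes yes yes

Derivation:
Step 0: SEND seq=0 -> in-order
Step 1: SEND seq=39 -> in-order
Step 3: SEND seq=268 -> out-of-order
Step 4: SEND seq=227 -> in-order
Step 5: SEND seq=7000 -> in-order
Step 6: SEND seq=335 -> in-order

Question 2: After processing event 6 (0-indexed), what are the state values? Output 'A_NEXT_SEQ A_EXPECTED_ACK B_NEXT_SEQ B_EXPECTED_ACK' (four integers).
After event 0: A_seq=39 A_ack=7000 B_seq=7000 B_ack=39
After event 1: A_seq=227 A_ack=7000 B_seq=7000 B_ack=227
After event 2: A_seq=268 A_ack=7000 B_seq=7000 B_ack=227
After event 3: A_seq=335 A_ack=7000 B_seq=7000 B_ack=227
After event 4: A_seq=335 A_ack=7000 B_seq=7000 B_ack=335
After event 5: A_seq=335 A_ack=7165 B_seq=7165 B_ack=335
After event 6: A_seq=532 A_ack=7165 B_seq=7165 B_ack=532

532 7165 7165 532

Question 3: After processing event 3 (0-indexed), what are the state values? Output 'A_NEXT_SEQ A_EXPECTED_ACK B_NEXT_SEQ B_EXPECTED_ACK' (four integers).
After event 0: A_seq=39 A_ack=7000 B_seq=7000 B_ack=39
After event 1: A_seq=227 A_ack=7000 B_seq=7000 B_ack=227
After event 2: A_seq=268 A_ack=7000 B_seq=7000 B_ack=227
After event 3: A_seq=335 A_ack=7000 B_seq=7000 B_ack=227

335 7000 7000 227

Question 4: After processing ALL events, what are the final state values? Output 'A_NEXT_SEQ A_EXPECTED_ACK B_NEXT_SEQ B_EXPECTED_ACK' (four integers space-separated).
Answer: 532 7165 7165 532

Derivation:
After event 0: A_seq=39 A_ack=7000 B_seq=7000 B_ack=39
After event 1: A_seq=227 A_ack=7000 B_seq=7000 B_ack=227
After event 2: A_seq=268 A_ack=7000 B_seq=7000 B_ack=227
After event 3: A_seq=335 A_ack=7000 B_seq=7000 B_ack=227
After event 4: A_seq=335 A_ack=7000 B_seq=7000 B_ack=335
After event 5: A_seq=335 A_ack=7165 B_seq=7165 B_ack=335
After event 6: A_seq=532 A_ack=7165 B_seq=7165 B_ack=532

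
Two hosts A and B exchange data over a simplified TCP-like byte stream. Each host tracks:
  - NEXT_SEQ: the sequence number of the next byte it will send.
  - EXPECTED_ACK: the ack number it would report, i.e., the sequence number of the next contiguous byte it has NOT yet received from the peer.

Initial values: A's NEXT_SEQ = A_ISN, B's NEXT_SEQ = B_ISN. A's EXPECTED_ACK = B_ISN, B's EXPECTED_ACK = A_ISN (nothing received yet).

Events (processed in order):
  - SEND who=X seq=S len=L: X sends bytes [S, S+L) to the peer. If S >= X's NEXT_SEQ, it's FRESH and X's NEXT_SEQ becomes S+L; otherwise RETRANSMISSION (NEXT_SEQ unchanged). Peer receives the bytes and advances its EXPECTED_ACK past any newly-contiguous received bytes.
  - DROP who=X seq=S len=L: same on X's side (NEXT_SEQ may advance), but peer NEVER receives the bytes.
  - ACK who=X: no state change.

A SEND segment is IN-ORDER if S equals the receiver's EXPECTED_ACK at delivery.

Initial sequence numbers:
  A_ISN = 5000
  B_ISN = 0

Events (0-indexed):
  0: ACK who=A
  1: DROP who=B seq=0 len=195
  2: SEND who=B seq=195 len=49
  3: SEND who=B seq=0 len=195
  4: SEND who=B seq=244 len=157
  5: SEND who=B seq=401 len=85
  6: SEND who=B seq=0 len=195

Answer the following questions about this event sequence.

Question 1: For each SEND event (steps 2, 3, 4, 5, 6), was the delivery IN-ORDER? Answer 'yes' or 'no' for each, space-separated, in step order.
Answer: no yes yes yes no

Derivation:
Step 2: SEND seq=195 -> out-of-order
Step 3: SEND seq=0 -> in-order
Step 4: SEND seq=244 -> in-order
Step 5: SEND seq=401 -> in-order
Step 6: SEND seq=0 -> out-of-order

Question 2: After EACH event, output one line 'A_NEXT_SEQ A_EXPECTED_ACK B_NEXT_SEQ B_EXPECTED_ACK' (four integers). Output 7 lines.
5000 0 0 5000
5000 0 195 5000
5000 0 244 5000
5000 244 244 5000
5000 401 401 5000
5000 486 486 5000
5000 486 486 5000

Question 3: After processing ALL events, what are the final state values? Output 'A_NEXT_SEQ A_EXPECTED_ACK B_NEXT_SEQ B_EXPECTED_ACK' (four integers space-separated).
Answer: 5000 486 486 5000

Derivation:
After event 0: A_seq=5000 A_ack=0 B_seq=0 B_ack=5000
After event 1: A_seq=5000 A_ack=0 B_seq=195 B_ack=5000
After event 2: A_seq=5000 A_ack=0 B_seq=244 B_ack=5000
After event 3: A_seq=5000 A_ack=244 B_seq=244 B_ack=5000
After event 4: A_seq=5000 A_ack=401 B_seq=401 B_ack=5000
After event 5: A_seq=5000 A_ack=486 B_seq=486 B_ack=5000
After event 6: A_seq=5000 A_ack=486 B_seq=486 B_ack=5000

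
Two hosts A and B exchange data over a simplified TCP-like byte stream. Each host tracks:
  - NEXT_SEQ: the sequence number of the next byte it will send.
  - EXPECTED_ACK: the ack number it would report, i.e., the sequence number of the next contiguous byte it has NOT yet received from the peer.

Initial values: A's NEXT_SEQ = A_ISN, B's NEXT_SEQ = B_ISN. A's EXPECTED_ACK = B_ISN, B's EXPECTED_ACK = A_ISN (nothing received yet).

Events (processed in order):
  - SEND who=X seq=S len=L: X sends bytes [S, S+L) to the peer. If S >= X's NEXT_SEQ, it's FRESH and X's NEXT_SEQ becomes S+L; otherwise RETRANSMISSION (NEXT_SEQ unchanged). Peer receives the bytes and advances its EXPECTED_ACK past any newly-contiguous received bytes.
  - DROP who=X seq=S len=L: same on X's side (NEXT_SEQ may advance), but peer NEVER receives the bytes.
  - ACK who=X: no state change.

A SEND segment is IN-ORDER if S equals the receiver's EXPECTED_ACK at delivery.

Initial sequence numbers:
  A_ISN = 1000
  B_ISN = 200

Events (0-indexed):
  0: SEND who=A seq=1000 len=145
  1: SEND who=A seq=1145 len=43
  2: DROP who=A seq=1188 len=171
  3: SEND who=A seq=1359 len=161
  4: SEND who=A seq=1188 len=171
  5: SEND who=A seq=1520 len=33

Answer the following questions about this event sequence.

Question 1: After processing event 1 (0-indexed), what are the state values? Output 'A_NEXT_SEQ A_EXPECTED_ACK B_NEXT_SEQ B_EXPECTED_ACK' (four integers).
After event 0: A_seq=1145 A_ack=200 B_seq=200 B_ack=1145
After event 1: A_seq=1188 A_ack=200 B_seq=200 B_ack=1188

1188 200 200 1188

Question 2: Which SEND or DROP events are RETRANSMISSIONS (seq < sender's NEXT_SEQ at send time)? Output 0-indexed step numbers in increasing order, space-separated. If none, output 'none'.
Step 0: SEND seq=1000 -> fresh
Step 1: SEND seq=1145 -> fresh
Step 2: DROP seq=1188 -> fresh
Step 3: SEND seq=1359 -> fresh
Step 4: SEND seq=1188 -> retransmit
Step 5: SEND seq=1520 -> fresh

Answer: 4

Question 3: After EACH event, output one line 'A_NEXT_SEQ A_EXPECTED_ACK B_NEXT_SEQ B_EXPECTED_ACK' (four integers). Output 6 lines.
1145 200 200 1145
1188 200 200 1188
1359 200 200 1188
1520 200 200 1188
1520 200 200 1520
1553 200 200 1553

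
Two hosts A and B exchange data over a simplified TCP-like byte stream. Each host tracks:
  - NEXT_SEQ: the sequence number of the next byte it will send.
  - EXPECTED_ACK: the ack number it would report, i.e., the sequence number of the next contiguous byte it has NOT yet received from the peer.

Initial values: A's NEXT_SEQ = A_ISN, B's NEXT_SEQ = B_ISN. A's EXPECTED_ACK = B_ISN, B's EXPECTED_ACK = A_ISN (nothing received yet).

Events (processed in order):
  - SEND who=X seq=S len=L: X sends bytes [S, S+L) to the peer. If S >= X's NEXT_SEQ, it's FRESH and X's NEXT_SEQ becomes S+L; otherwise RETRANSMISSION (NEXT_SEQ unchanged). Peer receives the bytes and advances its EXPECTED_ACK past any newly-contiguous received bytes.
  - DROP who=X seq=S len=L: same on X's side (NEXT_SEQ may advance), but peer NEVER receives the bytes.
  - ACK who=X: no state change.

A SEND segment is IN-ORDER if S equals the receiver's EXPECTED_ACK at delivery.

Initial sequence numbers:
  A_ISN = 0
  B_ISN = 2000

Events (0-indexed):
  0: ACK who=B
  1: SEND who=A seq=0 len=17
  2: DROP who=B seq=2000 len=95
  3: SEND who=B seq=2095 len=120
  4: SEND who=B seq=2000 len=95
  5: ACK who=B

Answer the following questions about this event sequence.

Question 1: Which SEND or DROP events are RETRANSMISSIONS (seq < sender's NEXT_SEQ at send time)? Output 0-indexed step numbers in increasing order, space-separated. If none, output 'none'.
Answer: 4

Derivation:
Step 1: SEND seq=0 -> fresh
Step 2: DROP seq=2000 -> fresh
Step 3: SEND seq=2095 -> fresh
Step 4: SEND seq=2000 -> retransmit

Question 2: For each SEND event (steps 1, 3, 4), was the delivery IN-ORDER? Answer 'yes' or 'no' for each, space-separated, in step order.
Step 1: SEND seq=0 -> in-order
Step 3: SEND seq=2095 -> out-of-order
Step 4: SEND seq=2000 -> in-order

Answer: yes no yes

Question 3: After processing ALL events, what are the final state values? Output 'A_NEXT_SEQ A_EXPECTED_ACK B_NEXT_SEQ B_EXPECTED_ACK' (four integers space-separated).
Answer: 17 2215 2215 17

Derivation:
After event 0: A_seq=0 A_ack=2000 B_seq=2000 B_ack=0
After event 1: A_seq=17 A_ack=2000 B_seq=2000 B_ack=17
After event 2: A_seq=17 A_ack=2000 B_seq=2095 B_ack=17
After event 3: A_seq=17 A_ack=2000 B_seq=2215 B_ack=17
After event 4: A_seq=17 A_ack=2215 B_seq=2215 B_ack=17
After event 5: A_seq=17 A_ack=2215 B_seq=2215 B_ack=17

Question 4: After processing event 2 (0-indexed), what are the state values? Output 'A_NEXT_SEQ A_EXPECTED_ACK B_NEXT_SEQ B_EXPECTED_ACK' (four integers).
After event 0: A_seq=0 A_ack=2000 B_seq=2000 B_ack=0
After event 1: A_seq=17 A_ack=2000 B_seq=2000 B_ack=17
After event 2: A_seq=17 A_ack=2000 B_seq=2095 B_ack=17

17 2000 2095 17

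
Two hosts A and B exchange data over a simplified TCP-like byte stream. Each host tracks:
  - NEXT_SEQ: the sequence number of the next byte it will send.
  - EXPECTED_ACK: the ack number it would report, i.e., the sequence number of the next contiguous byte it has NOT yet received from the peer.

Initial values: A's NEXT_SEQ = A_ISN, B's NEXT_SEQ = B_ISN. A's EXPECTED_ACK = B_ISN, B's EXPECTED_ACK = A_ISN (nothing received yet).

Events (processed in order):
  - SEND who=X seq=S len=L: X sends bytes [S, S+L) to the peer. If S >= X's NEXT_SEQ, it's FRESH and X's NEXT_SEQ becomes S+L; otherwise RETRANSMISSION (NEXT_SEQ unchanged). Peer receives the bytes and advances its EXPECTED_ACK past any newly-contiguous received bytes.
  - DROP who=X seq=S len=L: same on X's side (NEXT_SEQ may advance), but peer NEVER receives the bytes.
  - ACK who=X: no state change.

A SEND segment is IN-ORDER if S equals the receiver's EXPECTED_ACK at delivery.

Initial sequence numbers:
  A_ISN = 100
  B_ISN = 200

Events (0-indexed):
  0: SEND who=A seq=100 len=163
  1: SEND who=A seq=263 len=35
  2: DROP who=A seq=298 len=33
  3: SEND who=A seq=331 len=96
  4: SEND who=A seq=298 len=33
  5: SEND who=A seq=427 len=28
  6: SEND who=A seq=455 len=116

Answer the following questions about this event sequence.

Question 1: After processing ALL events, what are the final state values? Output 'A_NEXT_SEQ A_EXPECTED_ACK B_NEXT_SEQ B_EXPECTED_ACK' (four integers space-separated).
After event 0: A_seq=263 A_ack=200 B_seq=200 B_ack=263
After event 1: A_seq=298 A_ack=200 B_seq=200 B_ack=298
After event 2: A_seq=331 A_ack=200 B_seq=200 B_ack=298
After event 3: A_seq=427 A_ack=200 B_seq=200 B_ack=298
After event 4: A_seq=427 A_ack=200 B_seq=200 B_ack=427
After event 5: A_seq=455 A_ack=200 B_seq=200 B_ack=455
After event 6: A_seq=571 A_ack=200 B_seq=200 B_ack=571

Answer: 571 200 200 571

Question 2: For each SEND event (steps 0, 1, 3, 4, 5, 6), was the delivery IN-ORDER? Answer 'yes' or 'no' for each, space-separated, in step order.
Step 0: SEND seq=100 -> in-order
Step 1: SEND seq=263 -> in-order
Step 3: SEND seq=331 -> out-of-order
Step 4: SEND seq=298 -> in-order
Step 5: SEND seq=427 -> in-order
Step 6: SEND seq=455 -> in-order

Answer: yes yes no yes yes yes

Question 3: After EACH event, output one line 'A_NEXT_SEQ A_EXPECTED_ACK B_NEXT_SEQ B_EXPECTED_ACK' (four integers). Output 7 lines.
263 200 200 263
298 200 200 298
331 200 200 298
427 200 200 298
427 200 200 427
455 200 200 455
571 200 200 571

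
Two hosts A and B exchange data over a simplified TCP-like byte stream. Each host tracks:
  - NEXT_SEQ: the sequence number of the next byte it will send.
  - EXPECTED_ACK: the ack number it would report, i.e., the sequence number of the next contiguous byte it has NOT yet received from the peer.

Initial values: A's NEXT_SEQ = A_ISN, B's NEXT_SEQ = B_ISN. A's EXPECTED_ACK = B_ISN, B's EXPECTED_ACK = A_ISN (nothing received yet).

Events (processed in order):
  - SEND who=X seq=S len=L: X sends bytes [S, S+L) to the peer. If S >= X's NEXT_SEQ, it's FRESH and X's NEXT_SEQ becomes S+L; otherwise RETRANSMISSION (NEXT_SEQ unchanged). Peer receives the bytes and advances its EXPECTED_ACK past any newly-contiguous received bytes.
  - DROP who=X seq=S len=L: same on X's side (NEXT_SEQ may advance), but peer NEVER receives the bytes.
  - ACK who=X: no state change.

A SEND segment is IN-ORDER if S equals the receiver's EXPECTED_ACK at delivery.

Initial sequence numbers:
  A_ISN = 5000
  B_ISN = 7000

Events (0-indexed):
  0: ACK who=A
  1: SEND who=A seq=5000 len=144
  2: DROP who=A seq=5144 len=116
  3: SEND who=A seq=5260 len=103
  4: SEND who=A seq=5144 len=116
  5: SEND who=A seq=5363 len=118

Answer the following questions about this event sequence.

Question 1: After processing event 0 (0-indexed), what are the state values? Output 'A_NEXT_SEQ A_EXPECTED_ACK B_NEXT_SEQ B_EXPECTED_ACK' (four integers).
After event 0: A_seq=5000 A_ack=7000 B_seq=7000 B_ack=5000

5000 7000 7000 5000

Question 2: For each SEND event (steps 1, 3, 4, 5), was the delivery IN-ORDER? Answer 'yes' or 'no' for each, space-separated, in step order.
Answer: yes no yes yes

Derivation:
Step 1: SEND seq=5000 -> in-order
Step 3: SEND seq=5260 -> out-of-order
Step 4: SEND seq=5144 -> in-order
Step 5: SEND seq=5363 -> in-order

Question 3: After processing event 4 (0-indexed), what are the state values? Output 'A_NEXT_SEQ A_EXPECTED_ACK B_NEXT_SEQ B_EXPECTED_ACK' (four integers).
After event 0: A_seq=5000 A_ack=7000 B_seq=7000 B_ack=5000
After event 1: A_seq=5144 A_ack=7000 B_seq=7000 B_ack=5144
After event 2: A_seq=5260 A_ack=7000 B_seq=7000 B_ack=5144
After event 3: A_seq=5363 A_ack=7000 B_seq=7000 B_ack=5144
After event 4: A_seq=5363 A_ack=7000 B_seq=7000 B_ack=5363

5363 7000 7000 5363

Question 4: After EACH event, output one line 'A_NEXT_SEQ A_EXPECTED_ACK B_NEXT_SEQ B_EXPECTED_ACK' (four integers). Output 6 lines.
5000 7000 7000 5000
5144 7000 7000 5144
5260 7000 7000 5144
5363 7000 7000 5144
5363 7000 7000 5363
5481 7000 7000 5481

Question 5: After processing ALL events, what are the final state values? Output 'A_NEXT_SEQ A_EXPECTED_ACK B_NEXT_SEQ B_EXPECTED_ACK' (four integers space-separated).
Answer: 5481 7000 7000 5481

Derivation:
After event 0: A_seq=5000 A_ack=7000 B_seq=7000 B_ack=5000
After event 1: A_seq=5144 A_ack=7000 B_seq=7000 B_ack=5144
After event 2: A_seq=5260 A_ack=7000 B_seq=7000 B_ack=5144
After event 3: A_seq=5363 A_ack=7000 B_seq=7000 B_ack=5144
After event 4: A_seq=5363 A_ack=7000 B_seq=7000 B_ack=5363
After event 5: A_seq=5481 A_ack=7000 B_seq=7000 B_ack=5481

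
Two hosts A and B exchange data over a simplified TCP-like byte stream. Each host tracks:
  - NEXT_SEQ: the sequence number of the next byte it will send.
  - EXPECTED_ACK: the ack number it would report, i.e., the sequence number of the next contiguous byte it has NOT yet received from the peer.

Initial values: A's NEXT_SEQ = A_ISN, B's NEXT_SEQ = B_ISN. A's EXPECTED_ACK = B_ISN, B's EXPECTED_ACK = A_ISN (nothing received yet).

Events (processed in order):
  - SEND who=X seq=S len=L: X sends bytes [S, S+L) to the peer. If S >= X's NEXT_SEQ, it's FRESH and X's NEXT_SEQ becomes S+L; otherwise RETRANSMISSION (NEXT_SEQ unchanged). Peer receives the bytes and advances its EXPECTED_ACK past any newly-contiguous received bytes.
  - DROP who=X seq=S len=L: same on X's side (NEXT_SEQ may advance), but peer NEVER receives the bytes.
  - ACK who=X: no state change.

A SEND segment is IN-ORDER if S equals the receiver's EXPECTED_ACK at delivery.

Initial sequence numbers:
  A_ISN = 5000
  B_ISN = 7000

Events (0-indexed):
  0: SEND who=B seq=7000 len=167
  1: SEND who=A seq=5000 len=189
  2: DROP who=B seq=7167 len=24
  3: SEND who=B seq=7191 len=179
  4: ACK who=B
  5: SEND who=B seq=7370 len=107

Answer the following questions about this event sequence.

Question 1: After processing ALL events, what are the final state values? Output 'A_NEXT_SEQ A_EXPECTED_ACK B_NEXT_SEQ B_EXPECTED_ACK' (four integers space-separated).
After event 0: A_seq=5000 A_ack=7167 B_seq=7167 B_ack=5000
After event 1: A_seq=5189 A_ack=7167 B_seq=7167 B_ack=5189
After event 2: A_seq=5189 A_ack=7167 B_seq=7191 B_ack=5189
After event 3: A_seq=5189 A_ack=7167 B_seq=7370 B_ack=5189
After event 4: A_seq=5189 A_ack=7167 B_seq=7370 B_ack=5189
After event 5: A_seq=5189 A_ack=7167 B_seq=7477 B_ack=5189

Answer: 5189 7167 7477 5189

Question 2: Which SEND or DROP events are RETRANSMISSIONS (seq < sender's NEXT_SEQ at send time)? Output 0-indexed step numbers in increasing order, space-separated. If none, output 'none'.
Answer: none

Derivation:
Step 0: SEND seq=7000 -> fresh
Step 1: SEND seq=5000 -> fresh
Step 2: DROP seq=7167 -> fresh
Step 3: SEND seq=7191 -> fresh
Step 5: SEND seq=7370 -> fresh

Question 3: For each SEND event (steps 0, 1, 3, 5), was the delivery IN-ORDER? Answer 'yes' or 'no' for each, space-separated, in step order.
Step 0: SEND seq=7000 -> in-order
Step 1: SEND seq=5000 -> in-order
Step 3: SEND seq=7191 -> out-of-order
Step 5: SEND seq=7370 -> out-of-order

Answer: yes yes no no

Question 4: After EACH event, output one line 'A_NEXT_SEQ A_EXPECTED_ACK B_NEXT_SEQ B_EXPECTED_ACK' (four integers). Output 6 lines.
5000 7167 7167 5000
5189 7167 7167 5189
5189 7167 7191 5189
5189 7167 7370 5189
5189 7167 7370 5189
5189 7167 7477 5189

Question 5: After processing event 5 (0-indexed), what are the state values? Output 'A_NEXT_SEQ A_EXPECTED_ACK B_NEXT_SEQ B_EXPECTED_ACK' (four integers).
After event 0: A_seq=5000 A_ack=7167 B_seq=7167 B_ack=5000
After event 1: A_seq=5189 A_ack=7167 B_seq=7167 B_ack=5189
After event 2: A_seq=5189 A_ack=7167 B_seq=7191 B_ack=5189
After event 3: A_seq=5189 A_ack=7167 B_seq=7370 B_ack=5189
After event 4: A_seq=5189 A_ack=7167 B_seq=7370 B_ack=5189
After event 5: A_seq=5189 A_ack=7167 B_seq=7477 B_ack=5189

5189 7167 7477 5189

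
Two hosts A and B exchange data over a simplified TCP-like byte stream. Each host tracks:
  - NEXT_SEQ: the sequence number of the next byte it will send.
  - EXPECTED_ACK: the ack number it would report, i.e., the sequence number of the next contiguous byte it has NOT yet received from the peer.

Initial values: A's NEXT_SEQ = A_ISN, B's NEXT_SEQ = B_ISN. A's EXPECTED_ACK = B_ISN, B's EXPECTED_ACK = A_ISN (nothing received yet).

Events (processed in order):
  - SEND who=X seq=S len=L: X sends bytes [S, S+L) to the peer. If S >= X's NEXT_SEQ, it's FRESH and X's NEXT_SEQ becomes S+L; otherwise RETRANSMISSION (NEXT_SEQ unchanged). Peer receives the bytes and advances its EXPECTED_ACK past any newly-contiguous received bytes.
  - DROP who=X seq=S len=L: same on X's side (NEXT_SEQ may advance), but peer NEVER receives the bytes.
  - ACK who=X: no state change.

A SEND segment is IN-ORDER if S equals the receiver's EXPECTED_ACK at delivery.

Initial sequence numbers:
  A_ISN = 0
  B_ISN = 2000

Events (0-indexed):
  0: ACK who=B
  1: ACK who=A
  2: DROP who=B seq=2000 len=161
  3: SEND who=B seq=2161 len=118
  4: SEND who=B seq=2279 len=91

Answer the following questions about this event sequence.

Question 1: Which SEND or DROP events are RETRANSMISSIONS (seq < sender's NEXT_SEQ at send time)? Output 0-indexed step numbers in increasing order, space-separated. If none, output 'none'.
Answer: none

Derivation:
Step 2: DROP seq=2000 -> fresh
Step 3: SEND seq=2161 -> fresh
Step 4: SEND seq=2279 -> fresh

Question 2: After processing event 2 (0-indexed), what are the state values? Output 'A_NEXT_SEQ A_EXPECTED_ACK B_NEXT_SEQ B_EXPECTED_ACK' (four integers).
After event 0: A_seq=0 A_ack=2000 B_seq=2000 B_ack=0
After event 1: A_seq=0 A_ack=2000 B_seq=2000 B_ack=0
After event 2: A_seq=0 A_ack=2000 B_seq=2161 B_ack=0

0 2000 2161 0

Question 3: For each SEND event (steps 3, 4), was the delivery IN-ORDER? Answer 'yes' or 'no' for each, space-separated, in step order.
Step 3: SEND seq=2161 -> out-of-order
Step 4: SEND seq=2279 -> out-of-order

Answer: no no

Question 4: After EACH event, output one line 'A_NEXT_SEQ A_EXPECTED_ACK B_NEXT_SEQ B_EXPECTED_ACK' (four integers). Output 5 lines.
0 2000 2000 0
0 2000 2000 0
0 2000 2161 0
0 2000 2279 0
0 2000 2370 0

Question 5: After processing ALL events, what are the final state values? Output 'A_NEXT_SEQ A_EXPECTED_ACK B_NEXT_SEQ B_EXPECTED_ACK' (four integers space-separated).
Answer: 0 2000 2370 0

Derivation:
After event 0: A_seq=0 A_ack=2000 B_seq=2000 B_ack=0
After event 1: A_seq=0 A_ack=2000 B_seq=2000 B_ack=0
After event 2: A_seq=0 A_ack=2000 B_seq=2161 B_ack=0
After event 3: A_seq=0 A_ack=2000 B_seq=2279 B_ack=0
After event 4: A_seq=0 A_ack=2000 B_seq=2370 B_ack=0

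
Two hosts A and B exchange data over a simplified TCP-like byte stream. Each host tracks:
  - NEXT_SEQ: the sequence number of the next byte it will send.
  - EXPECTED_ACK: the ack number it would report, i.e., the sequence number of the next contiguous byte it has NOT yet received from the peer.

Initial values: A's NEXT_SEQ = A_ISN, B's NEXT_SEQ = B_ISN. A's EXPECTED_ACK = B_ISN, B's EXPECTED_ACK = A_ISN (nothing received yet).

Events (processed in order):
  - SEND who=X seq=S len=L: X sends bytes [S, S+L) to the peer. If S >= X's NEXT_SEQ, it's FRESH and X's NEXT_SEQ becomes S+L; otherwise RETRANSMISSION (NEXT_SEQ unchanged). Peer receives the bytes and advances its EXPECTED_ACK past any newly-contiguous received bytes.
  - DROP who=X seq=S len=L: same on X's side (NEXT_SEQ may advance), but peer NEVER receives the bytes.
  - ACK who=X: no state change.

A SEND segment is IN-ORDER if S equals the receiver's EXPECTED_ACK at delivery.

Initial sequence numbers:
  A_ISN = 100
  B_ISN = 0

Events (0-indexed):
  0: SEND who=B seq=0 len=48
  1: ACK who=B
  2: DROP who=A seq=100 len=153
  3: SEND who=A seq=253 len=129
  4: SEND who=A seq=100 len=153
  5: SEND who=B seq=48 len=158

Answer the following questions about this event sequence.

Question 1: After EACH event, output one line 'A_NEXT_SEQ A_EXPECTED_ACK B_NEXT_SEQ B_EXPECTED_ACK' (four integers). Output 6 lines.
100 48 48 100
100 48 48 100
253 48 48 100
382 48 48 100
382 48 48 382
382 206 206 382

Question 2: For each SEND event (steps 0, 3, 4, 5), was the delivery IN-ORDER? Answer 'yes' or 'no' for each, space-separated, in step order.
Answer: yes no yes yes

Derivation:
Step 0: SEND seq=0 -> in-order
Step 3: SEND seq=253 -> out-of-order
Step 4: SEND seq=100 -> in-order
Step 5: SEND seq=48 -> in-order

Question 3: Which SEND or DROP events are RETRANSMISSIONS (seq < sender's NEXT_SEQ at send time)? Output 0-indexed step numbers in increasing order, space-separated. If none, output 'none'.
Step 0: SEND seq=0 -> fresh
Step 2: DROP seq=100 -> fresh
Step 3: SEND seq=253 -> fresh
Step 4: SEND seq=100 -> retransmit
Step 5: SEND seq=48 -> fresh

Answer: 4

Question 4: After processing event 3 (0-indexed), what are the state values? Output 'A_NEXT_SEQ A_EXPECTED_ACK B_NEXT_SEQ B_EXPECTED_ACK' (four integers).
After event 0: A_seq=100 A_ack=48 B_seq=48 B_ack=100
After event 1: A_seq=100 A_ack=48 B_seq=48 B_ack=100
After event 2: A_seq=253 A_ack=48 B_seq=48 B_ack=100
After event 3: A_seq=382 A_ack=48 B_seq=48 B_ack=100

382 48 48 100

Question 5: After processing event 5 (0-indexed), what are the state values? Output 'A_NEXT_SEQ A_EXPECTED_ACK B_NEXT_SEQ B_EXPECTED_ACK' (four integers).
After event 0: A_seq=100 A_ack=48 B_seq=48 B_ack=100
After event 1: A_seq=100 A_ack=48 B_seq=48 B_ack=100
After event 2: A_seq=253 A_ack=48 B_seq=48 B_ack=100
After event 3: A_seq=382 A_ack=48 B_seq=48 B_ack=100
After event 4: A_seq=382 A_ack=48 B_seq=48 B_ack=382
After event 5: A_seq=382 A_ack=206 B_seq=206 B_ack=382

382 206 206 382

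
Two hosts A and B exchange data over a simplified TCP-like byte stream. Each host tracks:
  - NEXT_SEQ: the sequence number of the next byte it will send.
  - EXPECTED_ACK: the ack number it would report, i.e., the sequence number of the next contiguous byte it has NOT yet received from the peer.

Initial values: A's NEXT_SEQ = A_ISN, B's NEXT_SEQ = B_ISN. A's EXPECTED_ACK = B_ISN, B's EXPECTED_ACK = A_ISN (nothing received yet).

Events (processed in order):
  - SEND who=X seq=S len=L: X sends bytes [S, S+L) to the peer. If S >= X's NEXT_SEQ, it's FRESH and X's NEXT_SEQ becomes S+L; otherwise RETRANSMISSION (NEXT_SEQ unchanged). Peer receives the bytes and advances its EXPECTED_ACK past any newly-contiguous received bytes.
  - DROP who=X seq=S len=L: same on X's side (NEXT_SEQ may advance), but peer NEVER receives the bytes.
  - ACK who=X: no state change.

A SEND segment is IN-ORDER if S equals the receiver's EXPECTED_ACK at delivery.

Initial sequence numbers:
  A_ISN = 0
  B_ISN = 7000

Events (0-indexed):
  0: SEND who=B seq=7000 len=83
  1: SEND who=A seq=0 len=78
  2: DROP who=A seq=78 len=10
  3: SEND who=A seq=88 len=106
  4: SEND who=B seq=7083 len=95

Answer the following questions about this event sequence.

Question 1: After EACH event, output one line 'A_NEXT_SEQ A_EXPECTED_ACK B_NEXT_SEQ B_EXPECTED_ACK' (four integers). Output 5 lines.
0 7083 7083 0
78 7083 7083 78
88 7083 7083 78
194 7083 7083 78
194 7178 7178 78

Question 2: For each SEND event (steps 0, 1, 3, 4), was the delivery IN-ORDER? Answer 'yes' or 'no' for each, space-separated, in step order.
Step 0: SEND seq=7000 -> in-order
Step 1: SEND seq=0 -> in-order
Step 3: SEND seq=88 -> out-of-order
Step 4: SEND seq=7083 -> in-order

Answer: yes yes no yes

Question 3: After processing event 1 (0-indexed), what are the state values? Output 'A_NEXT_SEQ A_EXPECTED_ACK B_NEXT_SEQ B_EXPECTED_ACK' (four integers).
After event 0: A_seq=0 A_ack=7083 B_seq=7083 B_ack=0
After event 1: A_seq=78 A_ack=7083 B_seq=7083 B_ack=78

78 7083 7083 78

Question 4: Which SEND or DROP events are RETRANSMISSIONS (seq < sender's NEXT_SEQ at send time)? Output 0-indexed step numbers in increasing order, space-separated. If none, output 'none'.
Step 0: SEND seq=7000 -> fresh
Step 1: SEND seq=0 -> fresh
Step 2: DROP seq=78 -> fresh
Step 3: SEND seq=88 -> fresh
Step 4: SEND seq=7083 -> fresh

Answer: none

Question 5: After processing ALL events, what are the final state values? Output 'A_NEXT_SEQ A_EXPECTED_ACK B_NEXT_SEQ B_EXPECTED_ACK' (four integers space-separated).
After event 0: A_seq=0 A_ack=7083 B_seq=7083 B_ack=0
After event 1: A_seq=78 A_ack=7083 B_seq=7083 B_ack=78
After event 2: A_seq=88 A_ack=7083 B_seq=7083 B_ack=78
After event 3: A_seq=194 A_ack=7083 B_seq=7083 B_ack=78
After event 4: A_seq=194 A_ack=7178 B_seq=7178 B_ack=78

Answer: 194 7178 7178 78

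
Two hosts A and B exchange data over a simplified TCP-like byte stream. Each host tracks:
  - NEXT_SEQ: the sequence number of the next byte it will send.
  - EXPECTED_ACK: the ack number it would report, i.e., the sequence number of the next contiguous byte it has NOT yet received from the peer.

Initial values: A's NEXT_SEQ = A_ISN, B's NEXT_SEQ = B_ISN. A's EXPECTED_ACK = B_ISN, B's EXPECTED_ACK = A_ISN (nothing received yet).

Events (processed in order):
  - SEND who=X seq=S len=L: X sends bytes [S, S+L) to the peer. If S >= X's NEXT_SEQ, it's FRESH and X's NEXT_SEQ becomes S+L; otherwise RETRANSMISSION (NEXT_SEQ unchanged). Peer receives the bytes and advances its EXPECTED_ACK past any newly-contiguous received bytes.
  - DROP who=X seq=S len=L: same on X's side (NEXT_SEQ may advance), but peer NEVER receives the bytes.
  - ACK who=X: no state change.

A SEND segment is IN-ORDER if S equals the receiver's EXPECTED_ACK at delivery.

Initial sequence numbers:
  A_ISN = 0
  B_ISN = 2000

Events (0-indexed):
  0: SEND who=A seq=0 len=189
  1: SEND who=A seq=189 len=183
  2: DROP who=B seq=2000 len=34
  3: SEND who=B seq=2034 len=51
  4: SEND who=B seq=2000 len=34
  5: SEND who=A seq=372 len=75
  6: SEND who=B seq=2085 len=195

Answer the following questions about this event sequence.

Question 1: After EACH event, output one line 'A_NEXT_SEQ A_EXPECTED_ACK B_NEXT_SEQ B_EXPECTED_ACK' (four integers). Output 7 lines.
189 2000 2000 189
372 2000 2000 372
372 2000 2034 372
372 2000 2085 372
372 2085 2085 372
447 2085 2085 447
447 2280 2280 447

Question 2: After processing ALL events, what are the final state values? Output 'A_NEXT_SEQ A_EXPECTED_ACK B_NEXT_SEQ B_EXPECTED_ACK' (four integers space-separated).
Answer: 447 2280 2280 447

Derivation:
After event 0: A_seq=189 A_ack=2000 B_seq=2000 B_ack=189
After event 1: A_seq=372 A_ack=2000 B_seq=2000 B_ack=372
After event 2: A_seq=372 A_ack=2000 B_seq=2034 B_ack=372
After event 3: A_seq=372 A_ack=2000 B_seq=2085 B_ack=372
After event 4: A_seq=372 A_ack=2085 B_seq=2085 B_ack=372
After event 5: A_seq=447 A_ack=2085 B_seq=2085 B_ack=447
After event 6: A_seq=447 A_ack=2280 B_seq=2280 B_ack=447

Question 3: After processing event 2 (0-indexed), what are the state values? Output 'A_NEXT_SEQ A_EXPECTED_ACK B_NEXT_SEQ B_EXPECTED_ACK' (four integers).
After event 0: A_seq=189 A_ack=2000 B_seq=2000 B_ack=189
After event 1: A_seq=372 A_ack=2000 B_seq=2000 B_ack=372
After event 2: A_seq=372 A_ack=2000 B_seq=2034 B_ack=372

372 2000 2034 372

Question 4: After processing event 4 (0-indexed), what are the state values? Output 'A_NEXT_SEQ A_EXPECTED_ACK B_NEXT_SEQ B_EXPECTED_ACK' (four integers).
After event 0: A_seq=189 A_ack=2000 B_seq=2000 B_ack=189
After event 1: A_seq=372 A_ack=2000 B_seq=2000 B_ack=372
After event 2: A_seq=372 A_ack=2000 B_seq=2034 B_ack=372
After event 3: A_seq=372 A_ack=2000 B_seq=2085 B_ack=372
After event 4: A_seq=372 A_ack=2085 B_seq=2085 B_ack=372

372 2085 2085 372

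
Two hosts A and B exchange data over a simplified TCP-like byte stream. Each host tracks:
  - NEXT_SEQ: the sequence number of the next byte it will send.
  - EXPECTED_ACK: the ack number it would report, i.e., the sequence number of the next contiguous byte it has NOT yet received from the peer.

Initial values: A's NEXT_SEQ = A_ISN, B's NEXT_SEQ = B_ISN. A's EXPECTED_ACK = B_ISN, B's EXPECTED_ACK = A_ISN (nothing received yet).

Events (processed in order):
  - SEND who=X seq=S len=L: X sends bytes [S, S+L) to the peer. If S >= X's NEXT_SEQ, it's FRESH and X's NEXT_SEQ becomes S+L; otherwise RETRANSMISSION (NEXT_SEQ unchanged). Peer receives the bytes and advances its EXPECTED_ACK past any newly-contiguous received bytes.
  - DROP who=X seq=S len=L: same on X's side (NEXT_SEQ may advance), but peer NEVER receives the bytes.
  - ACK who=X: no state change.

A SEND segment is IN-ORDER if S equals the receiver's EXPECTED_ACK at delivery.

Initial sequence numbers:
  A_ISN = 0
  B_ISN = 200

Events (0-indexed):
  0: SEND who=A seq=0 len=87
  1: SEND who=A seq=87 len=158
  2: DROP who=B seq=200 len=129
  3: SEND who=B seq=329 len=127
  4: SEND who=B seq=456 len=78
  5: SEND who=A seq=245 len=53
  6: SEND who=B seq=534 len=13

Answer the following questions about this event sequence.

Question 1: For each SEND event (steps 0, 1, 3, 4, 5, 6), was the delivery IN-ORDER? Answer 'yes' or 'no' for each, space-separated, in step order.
Step 0: SEND seq=0 -> in-order
Step 1: SEND seq=87 -> in-order
Step 3: SEND seq=329 -> out-of-order
Step 4: SEND seq=456 -> out-of-order
Step 5: SEND seq=245 -> in-order
Step 6: SEND seq=534 -> out-of-order

Answer: yes yes no no yes no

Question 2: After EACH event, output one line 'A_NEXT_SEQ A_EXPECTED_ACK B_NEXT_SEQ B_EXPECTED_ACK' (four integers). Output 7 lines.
87 200 200 87
245 200 200 245
245 200 329 245
245 200 456 245
245 200 534 245
298 200 534 298
298 200 547 298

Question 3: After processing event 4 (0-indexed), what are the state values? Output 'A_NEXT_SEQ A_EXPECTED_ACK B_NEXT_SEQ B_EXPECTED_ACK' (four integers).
After event 0: A_seq=87 A_ack=200 B_seq=200 B_ack=87
After event 1: A_seq=245 A_ack=200 B_seq=200 B_ack=245
After event 2: A_seq=245 A_ack=200 B_seq=329 B_ack=245
After event 3: A_seq=245 A_ack=200 B_seq=456 B_ack=245
After event 4: A_seq=245 A_ack=200 B_seq=534 B_ack=245

245 200 534 245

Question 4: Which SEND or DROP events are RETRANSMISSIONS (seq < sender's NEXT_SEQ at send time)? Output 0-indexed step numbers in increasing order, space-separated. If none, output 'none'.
Answer: none

Derivation:
Step 0: SEND seq=0 -> fresh
Step 1: SEND seq=87 -> fresh
Step 2: DROP seq=200 -> fresh
Step 3: SEND seq=329 -> fresh
Step 4: SEND seq=456 -> fresh
Step 5: SEND seq=245 -> fresh
Step 6: SEND seq=534 -> fresh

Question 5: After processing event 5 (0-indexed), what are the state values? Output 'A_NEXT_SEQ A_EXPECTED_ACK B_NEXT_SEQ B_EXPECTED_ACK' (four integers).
After event 0: A_seq=87 A_ack=200 B_seq=200 B_ack=87
After event 1: A_seq=245 A_ack=200 B_seq=200 B_ack=245
After event 2: A_seq=245 A_ack=200 B_seq=329 B_ack=245
After event 3: A_seq=245 A_ack=200 B_seq=456 B_ack=245
After event 4: A_seq=245 A_ack=200 B_seq=534 B_ack=245
After event 5: A_seq=298 A_ack=200 B_seq=534 B_ack=298

298 200 534 298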